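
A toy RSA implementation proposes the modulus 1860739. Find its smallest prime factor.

43

1860739 is odd.
Digit sum 34, not divisible by 3.
Ends in 9: not divisible by 5.
7: 1860739 = 7·265819 + 6
11: 1860739 = 11·169158 + 1
13: 1860739 = 13·143133 + 10
17: 1860739 = 17·109455 + 4
19: 1860739 = 19·97933 + 12
23: 1860739 = 23·80901 + 16
29: 1860739 = 29·64163 + 12
31: 1860739 = 31·60023 + 26
37: 1860739 = 37·50290 + 9
41: 1860739 = 41·45383 + 36
43: 1860739 = 43·43273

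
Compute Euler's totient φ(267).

176

Factor: 267 = 3 · 89.
φ(267) = (3−1) · (89−1) = 2 · 88 = 176.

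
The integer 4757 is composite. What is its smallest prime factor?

4757 is odd.
Digit sum 23, not divisible by 3.
Ends in 7: not divisible by 5.
7: 4757 = 7·679 + 4
11: 4757 = 11·432 + 5
13: 4757 = 13·365 + 12
17: 4757 = 17·279 + 14
19: 4757 = 19·250 + 7
23: 4757 = 23·206 + 19
29: 4757 = 29·164 + 1
31: 4757 = 31·153 + 14
37: 4757 = 37·128 + 21
41: 4757 = 41·116 + 1
43: 4757 = 43·110 + 27
47: 4757 = 47·101 + 10
53: 4757 = 53·89 + 40
59: 4757 = 59·80 + 37
61: 4757 = 61·77 + 60
67: 4757 = 67·71

67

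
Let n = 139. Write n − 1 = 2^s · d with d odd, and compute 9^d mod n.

139 − 1 = 138 = 2^1 · 69, so d = 69.
9^1 ≡ 9 (mod 139)
9^2 ≡ 9^2 = 81 ≡ 81 (mod 139)
9^4 ≡ 81^2 = 6561 ≡ 28 (mod 139)
9^8 ≡ 28^2 = 784 ≡ 89 (mod 139)
9^16 ≡ 89^2 = 7921 ≡ 137 (mod 139)
9^32 ≡ 137^2 = 18769 ≡ 4 (mod 139)
9^64 ≡ 4^2 = 16 ≡ 16 (mod 139)
69 = 64 + 4 + 1 in binary powers of 2.
So 9^69 ≡ 16 · 28 · 9 ≡ 1 (mod 139).
Since 9^d ≡ 1 (mod 139), base 9 does not prove 139 composite.

1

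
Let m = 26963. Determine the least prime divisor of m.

59

26963 is odd.
Digit sum 26, not divisible by 3.
Ends in 3: not divisible by 5.
7: 26963 = 7·3851 + 6
11: 26963 = 11·2451 + 2
13: 26963 = 13·2074 + 1
17: 26963 = 17·1586 + 1
19: 26963 = 19·1419 + 2
23: 26963 = 23·1172 + 7
29: 26963 = 29·929 + 22
31: 26963 = 31·869 + 24
37: 26963 = 37·728 + 27
41: 26963 = 41·657 + 26
43: 26963 = 43·627 + 2
47: 26963 = 47·573 + 32
53: 26963 = 53·508 + 39
59: 26963 = 59·457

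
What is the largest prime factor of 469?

469 = 7 · 67
67 is prime.
So 469 = 7 · 67; the largest prime factor is 67.

67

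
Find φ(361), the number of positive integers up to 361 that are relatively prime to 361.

342

Factor: 361 = 19^2.
φ(361) = 19^1·(19−1) = 342.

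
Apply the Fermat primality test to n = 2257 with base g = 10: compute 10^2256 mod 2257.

10^1 ≡ 10 (mod 2257)
10^2 ≡ 10^2 = 100 ≡ 100 (mod 2257)
10^4 ≡ 100^2 = 10000 ≡ 972 (mod 2257)
10^8 ≡ 972^2 = 944784 ≡ 1358 (mod 2257)
10^16 ≡ 1358^2 = 1844164 ≡ 195 (mod 2257)
10^32 ≡ 195^2 = 38025 ≡ 1913 (mod 2257)
10^64 ≡ 1913^2 = 3659569 ≡ 972 (mod 2257)
10^128 ≡ 972^2 = 944784 ≡ 1358 (mod 2257)
10^256 ≡ 1358^2 = 1844164 ≡ 195 (mod 2257)
10^512 ≡ 195^2 = 38025 ≡ 1913 (mod 2257)
10^1024 ≡ 1913^2 = 3659569 ≡ 972 (mod 2257)
10^2048 ≡ 972^2 = 944784 ≡ 1358 (mod 2257)
2256 = 2048 + 128 + 64 + 16 in binary powers of 2.
So 10^2256 ≡ 1358 · 1358 · 972 · 195 ≡ 1925 (mod 2257).
Since 1925 ≠ 1, base 10 is a Fermat witness: 2257 is composite.

1925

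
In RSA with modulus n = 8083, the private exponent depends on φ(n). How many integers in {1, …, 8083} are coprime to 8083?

7888

Factor: 8083 = 59 · 137.
φ(8083) = (59−1) · (137−1) = 58 · 136 = 7888.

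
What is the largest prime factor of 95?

95 = 5 · 19
19 is prime.
So 95 = 5 · 19; the largest prime factor is 19.

19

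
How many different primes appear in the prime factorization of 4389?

4389 = 3 · 1463
1463 = 7 · 209
209 = 11 · 19
4389 = 3 · 7 · 11 · 19, which has 4 distinct prime factors.

4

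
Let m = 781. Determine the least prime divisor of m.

11

781 is odd.
Digit sum 16, not divisible by 3.
Ends in 1: not divisible by 5.
7: 781 = 7·111 + 4
11: 781 = 11·71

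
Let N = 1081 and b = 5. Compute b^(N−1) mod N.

968

5^1 ≡ 5 (mod 1081)
5^2 ≡ 5^2 = 25 ≡ 25 (mod 1081)
5^4 ≡ 25^2 = 625 ≡ 625 (mod 1081)
5^8 ≡ 625^2 = 390625 ≡ 384 (mod 1081)
5^16 ≡ 384^2 = 147456 ≡ 440 (mod 1081)
5^32 ≡ 440^2 = 193600 ≡ 101 (mod 1081)
5^64 ≡ 101^2 = 10201 ≡ 472 (mod 1081)
5^128 ≡ 472^2 = 222784 ≡ 98 (mod 1081)
5^256 ≡ 98^2 = 9604 ≡ 956 (mod 1081)
5^512 ≡ 956^2 = 913936 ≡ 491 (mod 1081)
5^1024 ≡ 491^2 = 241081 ≡ 18 (mod 1081)
1080 = 1024 + 32 + 16 + 8 in binary powers of 2.
So 5^1080 ≡ 18 · 101 · 440 · 384 ≡ 968 (mod 1081).
Since 968 ≠ 1, base 5 is a Fermat witness: 1081 is composite.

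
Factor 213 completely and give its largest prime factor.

213 = 3 · 71
71 is prime.
So 213 = 3 · 71; the largest prime factor is 71.

71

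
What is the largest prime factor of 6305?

97

6305 = 5 · 1261
1261 = 13 · 97
97 is prime.
So 6305 = 5 · 13 · 97; the largest prime factor is 97.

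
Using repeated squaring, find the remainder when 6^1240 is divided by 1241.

6^1 ≡ 6 (mod 1241)
6^2 ≡ 6^2 = 36 ≡ 36 (mod 1241)
6^4 ≡ 36^2 = 1296 ≡ 55 (mod 1241)
6^8 ≡ 55^2 = 3025 ≡ 543 (mod 1241)
6^16 ≡ 543^2 = 294849 ≡ 732 (mod 1241)
6^32 ≡ 732^2 = 535824 ≡ 953 (mod 1241)
6^64 ≡ 953^2 = 908209 ≡ 1038 (mod 1241)
6^128 ≡ 1038^2 = 1077444 ≡ 256 (mod 1241)
6^256 ≡ 256^2 = 65536 ≡ 1004 (mod 1241)
6^512 ≡ 1004^2 = 1008016 ≡ 324 (mod 1241)
6^1024 ≡ 324^2 = 104976 ≡ 732 (mod 1241)
1240 = 1024 + 128 + 64 + 16 + 8 in binary powers of 2.
So 6^1240 ≡ 732 · 256 · 1038 · 732 · 543 ≡ 951 (mod 1241).
Since 951 ≠ 1, base 6 is a Fermat witness: 1241 is composite.

951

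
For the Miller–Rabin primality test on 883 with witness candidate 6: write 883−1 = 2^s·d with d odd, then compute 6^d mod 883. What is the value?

1

883 − 1 = 882 = 2^1 · 441, so d = 441.
6^1 ≡ 6 (mod 883)
6^2 ≡ 6^2 = 36 ≡ 36 (mod 883)
6^4 ≡ 36^2 = 1296 ≡ 413 (mod 883)
6^8 ≡ 413^2 = 170569 ≡ 150 (mod 883)
6^16 ≡ 150^2 = 22500 ≡ 425 (mod 883)
6^32 ≡ 425^2 = 180625 ≡ 493 (mod 883)
6^64 ≡ 493^2 = 243049 ≡ 224 (mod 883)
6^128 ≡ 224^2 = 50176 ≡ 728 (mod 883)
6^256 ≡ 728^2 = 529984 ≡ 184 (mod 883)
441 = 256 + 128 + 32 + 16 + 8 + 1 in binary powers of 2.
So 6^441 ≡ 184 · 728 · 493 · 425 · 150 · 6 ≡ 1 (mod 883).
Since 6^d ≡ 1 (mod 883), base 6 does not prove 883 composite.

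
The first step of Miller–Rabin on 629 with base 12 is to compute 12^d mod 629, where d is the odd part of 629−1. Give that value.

629 − 1 = 628 = 2^2 · 157, so d = 157.
12^1 ≡ 12 (mod 629)
12^2 ≡ 12^2 = 144 ≡ 144 (mod 629)
12^4 ≡ 144^2 = 20736 ≡ 608 (mod 629)
12^8 ≡ 608^2 = 369664 ≡ 441 (mod 629)
12^16 ≡ 441^2 = 194481 ≡ 120 (mod 629)
12^32 ≡ 120^2 = 14400 ≡ 562 (mod 629)
12^64 ≡ 562^2 = 315844 ≡ 86 (mod 629)
12^128 ≡ 86^2 = 7396 ≡ 477 (mod 629)
157 = 128 + 16 + 8 + 4 + 1 in binary powers of 2.
So 12^157 ≡ 477 · 120 · 441 · 608 · 12 ≡ 201 (mod 629).
Squaring chain: 201 → 145; never reaches −1, so base 12 is a Miller–Rabin witness that 629 is composite.

201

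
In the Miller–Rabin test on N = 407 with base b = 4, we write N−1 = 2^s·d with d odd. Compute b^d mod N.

284

407 − 1 = 406 = 2^1 · 203, so d = 203.
4^1 ≡ 4 (mod 407)
4^2 ≡ 4^2 = 16 ≡ 16 (mod 407)
4^4 ≡ 16^2 = 256 ≡ 256 (mod 407)
4^8 ≡ 256^2 = 65536 ≡ 9 (mod 407)
4^16 ≡ 9^2 = 81 ≡ 81 (mod 407)
4^32 ≡ 81^2 = 6561 ≡ 49 (mod 407)
4^64 ≡ 49^2 = 2401 ≡ 366 (mod 407)
4^128 ≡ 366^2 = 133956 ≡ 53 (mod 407)
203 = 128 + 64 + 8 + 2 + 1 in binary powers of 2.
So 4^203 ≡ 53 · 366 · 9 · 16 · 4 ≡ 284 (mod 407).
Squaring chain: 284; never reaches −1, so base 4 is a Miller–Rabin witness that 407 is composite.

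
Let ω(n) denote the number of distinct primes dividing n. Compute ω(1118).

3

1118 = 2 · 559
559 = 13 · 43
1118 = 2 · 13 · 43, which has 3 distinct prime factors.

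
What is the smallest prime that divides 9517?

9517 is odd.
Digit sum 22, not divisible by 3.
Ends in 7: not divisible by 5.
7: 9517 = 7·1359 + 4
11: 9517 = 11·865 + 2
13: 9517 = 13·732 + 1
17: 9517 = 17·559 + 14
19: 9517 = 19·500 + 17
23: 9517 = 23·413 + 18
29: 9517 = 29·328 + 5
31: 9517 = 31·307

31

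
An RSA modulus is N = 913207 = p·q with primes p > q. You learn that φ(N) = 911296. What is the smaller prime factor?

929

φ(n) = (p−1)(q−1) = n − (p+q) + 1, so p + q = 913207 − 911296 + 1 = 1912.
p and q are the roots of t² − 1912t + 913207 = 0.
Discriminant: 1912² − 4·913207 = 3655744 − 3652828 = 2916; √2916 = 54.
q = (1912 − 54)/2 = 929, p = (1912 + 54)/2 = 983.
Check: 929 · 983 = 913207.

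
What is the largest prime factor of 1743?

1743 = 3 · 581
581 = 7 · 83
83 is prime.
So 1743 = 3 · 7 · 83; the largest prime factor is 83.

83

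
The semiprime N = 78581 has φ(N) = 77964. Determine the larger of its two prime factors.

φ(n) = (p−1)(q−1) = n − (p+q) + 1, so p + q = 78581 − 77964 + 1 = 618.
p and q are the roots of t² − 618t + 78581 = 0.
Discriminant: 618² − 4·78581 = 381924 − 314324 = 67600; √67600 = 260.
q = (618 − 260)/2 = 179, p = (618 + 260)/2 = 439.
Check: 179 · 439 = 78581.

439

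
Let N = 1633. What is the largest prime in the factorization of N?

71

1633 = 23 · 71
71 is prime.
So 1633 = 23 · 71; the largest prime factor is 71.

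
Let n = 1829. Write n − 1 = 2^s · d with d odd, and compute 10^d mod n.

1043

1829 − 1 = 1828 = 2^2 · 457, so d = 457.
10^1 ≡ 10 (mod 1829)
10^2 ≡ 10^2 = 100 ≡ 100 (mod 1829)
10^4 ≡ 100^2 = 10000 ≡ 855 (mod 1829)
10^8 ≡ 855^2 = 731025 ≡ 1254 (mod 1829)
10^16 ≡ 1254^2 = 1572516 ≡ 1405 (mod 1829)
10^32 ≡ 1405^2 = 1974025 ≡ 534 (mod 1829)
10^64 ≡ 534^2 = 285156 ≡ 1661 (mod 1829)
10^128 ≡ 1661^2 = 2758921 ≡ 789 (mod 1829)
10^256 ≡ 789^2 = 622521 ≡ 661 (mod 1829)
457 = 256 + 128 + 64 + 8 + 1 in binary powers of 2.
So 10^457 ≡ 661 · 789 · 1661 · 1254 · 10 ≡ 1043 (mod 1829).
Squaring chain: 1043 → 1423; never reaches −1, so base 10 is a Miller–Rabin witness that 1829 is composite.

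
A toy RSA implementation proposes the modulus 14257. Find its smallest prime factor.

14257 is odd.
Digit sum 19, not divisible by 3.
Ends in 7: not divisible by 5.
7: 14257 = 7·2036 + 5
11: 14257 = 11·1296 + 1
13: 14257 = 13·1096 + 9
17: 14257 = 17·838 + 11
19: 14257 = 19·750 + 7
23: 14257 = 23·619 + 20
29: 14257 = 29·491 + 18
31: 14257 = 31·459 + 28
37: 14257 = 37·385 + 12
41: 14257 = 41·347 + 30
43: 14257 = 43·331 + 24
47: 14257 = 47·303 + 16
53: 14257 = 53·269

53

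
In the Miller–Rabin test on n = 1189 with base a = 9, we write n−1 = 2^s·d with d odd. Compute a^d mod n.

91

1189 − 1 = 1188 = 2^2 · 297, so d = 297.
9^1 ≡ 9 (mod 1189)
9^2 ≡ 9^2 = 81 ≡ 81 (mod 1189)
9^4 ≡ 81^2 = 6561 ≡ 616 (mod 1189)
9^8 ≡ 616^2 = 379456 ≡ 165 (mod 1189)
9^16 ≡ 165^2 = 27225 ≡ 1067 (mod 1189)
9^32 ≡ 1067^2 = 1138489 ≡ 616 (mod 1189)
9^64 ≡ 616^2 = 379456 ≡ 165 (mod 1189)
9^128 ≡ 165^2 = 27225 ≡ 1067 (mod 1189)
9^256 ≡ 1067^2 = 1138489 ≡ 616 (mod 1189)
297 = 256 + 32 + 8 + 1 in binary powers of 2.
So 9^297 ≡ 616 · 616 · 165 · 9 ≡ 91 (mod 1189).
Squaring chain: 91 → 1147; never reaches −1, so base 9 is a Miller–Rabin witness that 1189 is composite.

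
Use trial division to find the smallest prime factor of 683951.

683951 is odd.
Digit sum 32, not divisible by 3.
Ends in 1: not divisible by 5.
7: 683951 = 7·97707 + 2
11: 683951 = 11·62177 + 4
13: 683951 = 13·52611 + 8
17: 683951 = 17·40232 + 7
19: 683951 = 19·35997 + 8
23: 683951 = 23·29737

23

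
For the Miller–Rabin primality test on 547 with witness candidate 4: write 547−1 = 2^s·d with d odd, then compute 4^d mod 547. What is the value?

547 − 1 = 546 = 2^1 · 273, so d = 273.
4^1 ≡ 4 (mod 547)
4^2 ≡ 4^2 = 16 ≡ 16 (mod 547)
4^4 ≡ 16^2 = 256 ≡ 256 (mod 547)
4^8 ≡ 256^2 = 65536 ≡ 443 (mod 547)
4^16 ≡ 443^2 = 196249 ≡ 423 (mod 547)
4^32 ≡ 423^2 = 178929 ≡ 60 (mod 547)
4^64 ≡ 60^2 = 3600 ≡ 318 (mod 547)
4^128 ≡ 318^2 = 101124 ≡ 476 (mod 547)
4^256 ≡ 476^2 = 226576 ≡ 118 (mod 547)
273 = 256 + 16 + 1 in binary powers of 2.
So 4^273 ≡ 118 · 423 · 4 ≡ 1 (mod 547).
Since 4^d ≡ 1 (mod 547), base 4 does not prove 547 composite.

1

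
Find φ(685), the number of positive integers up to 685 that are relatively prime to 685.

544

Factor: 685 = 5 · 137.
φ(685) = (5−1) · (137−1) = 4 · 136 = 544.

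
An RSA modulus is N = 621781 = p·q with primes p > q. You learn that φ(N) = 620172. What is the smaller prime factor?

643

φ(n) = (p−1)(q−1) = n − (p+q) + 1, so p + q = 621781 − 620172 + 1 = 1610.
p and q are the roots of t² − 1610t + 621781 = 0.
Discriminant: 1610² − 4·621781 = 2592100 − 2487124 = 104976; √104976 = 324.
q = (1610 − 324)/2 = 643, p = (1610 + 324)/2 = 967.
Check: 643 · 967 = 621781.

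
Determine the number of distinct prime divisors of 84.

3

84 = 2^2 · 21
21 = 3 · 7
84 = 2^2 · 3 · 7, which has 3 distinct prime factors.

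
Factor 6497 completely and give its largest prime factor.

89

6497 = 73 · 89
89 is prime.
So 6497 = 73 · 89; the largest prime factor is 89.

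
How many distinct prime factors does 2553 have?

2553 = 3 · 851
851 = 23 · 37
2553 = 3 · 23 · 37, which has 3 distinct prime factors.

3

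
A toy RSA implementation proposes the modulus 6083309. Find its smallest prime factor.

73

6083309 is odd.
Digit sum 29, not divisible by 3.
Ends in 9: not divisible by 5.
7: 6083309 = 7·869044 + 1
11: 6083309 = 11·553028 + 1
13: 6083309 = 13·467946 + 11
17: 6083309 = 17·357841 + 12
19: 6083309 = 19·320174 + 3
23: 6083309 = 23·264491 + 16
29: 6083309 = 29·209769 + 8
31: 6083309 = 31·196235 + 24
37: 6083309 = 37·164413 + 28
41: 6083309 = 41·148373 + 16
43: 6083309 = 43·141472 + 13
47: 6083309 = 47·129432 + 5
53: 6083309 = 53·114779 + 22
59: 6083309 = 59·103106 + 55
61: 6083309 = 61·99726 + 23
67: 6083309 = 67·90795 + 44
71: 6083309 = 71·85680 + 29
73: 6083309 = 73·83333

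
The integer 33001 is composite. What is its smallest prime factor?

61

33001 is odd.
Digit sum 7, not divisible by 3.
Ends in 1: not divisible by 5.
7: 33001 = 7·4714 + 3
11: 33001 = 11·3000 + 1
13: 33001 = 13·2538 + 7
17: 33001 = 17·1941 + 4
19: 33001 = 19·1736 + 17
23: 33001 = 23·1434 + 19
29: 33001 = 29·1137 + 28
31: 33001 = 31·1064 + 17
37: 33001 = 37·891 + 34
41: 33001 = 41·804 + 37
43: 33001 = 43·767 + 20
47: 33001 = 47·702 + 7
53: 33001 = 53·622 + 35
59: 33001 = 59·559 + 20
61: 33001 = 61·541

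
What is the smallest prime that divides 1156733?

1156733 is odd.
Digit sum 26, not divisible by 3.
Ends in 3: not divisible by 5.
7: 1156733 = 7·165247 + 4
11: 1156733 = 11·105157 + 6
13: 1156733 = 13·88979 + 6
17: 1156733 = 17·68043 + 2
19: 1156733 = 19·60880 + 13
23: 1156733 = 23·50292 + 17
29: 1156733 = 29·39887 + 10
31: 1156733 = 31·37313 + 30
37: 1156733 = 37·31263 + 2
41: 1156733 = 41·28213

41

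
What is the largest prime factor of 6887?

97

6887 = 71 · 97
97 is prime.
So 6887 = 71 · 97; the largest prime factor is 97.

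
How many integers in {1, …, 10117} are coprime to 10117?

Factor: 10117 = 67 · 151.
φ(10117) = (67−1) · (151−1) = 66 · 150 = 9900.

9900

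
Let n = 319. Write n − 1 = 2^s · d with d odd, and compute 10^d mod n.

319 − 1 = 318 = 2^1 · 159, so d = 159.
10^1 ≡ 10 (mod 319)
10^2 ≡ 10^2 = 100 ≡ 100 (mod 319)
10^4 ≡ 100^2 = 10000 ≡ 111 (mod 319)
10^8 ≡ 111^2 = 12321 ≡ 199 (mod 319)
10^16 ≡ 199^2 = 39601 ≡ 45 (mod 319)
10^32 ≡ 45^2 = 2025 ≡ 111 (mod 319)
10^64 ≡ 111^2 = 12321 ≡ 199 (mod 319)
10^128 ≡ 199^2 = 39601 ≡ 45 (mod 319)
159 = 128 + 16 + 8 + 4 + 2 + 1 in binary powers of 2.
So 10^159 ≡ 45 · 45 · 199 · 111 · 100 · 10 ≡ 21 (mod 319).
Squaring chain: 21; never reaches −1, so base 10 is a Miller–Rabin witness that 319 is composite.

21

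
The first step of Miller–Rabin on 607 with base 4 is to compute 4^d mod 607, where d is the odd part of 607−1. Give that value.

1

607 − 1 = 606 = 2^1 · 303, so d = 303.
4^1 ≡ 4 (mod 607)
4^2 ≡ 4^2 = 16 ≡ 16 (mod 607)
4^4 ≡ 16^2 = 256 ≡ 256 (mod 607)
4^8 ≡ 256^2 = 65536 ≡ 587 (mod 607)
4^16 ≡ 587^2 = 344569 ≡ 400 (mod 607)
4^32 ≡ 400^2 = 160000 ≡ 359 (mod 607)
4^64 ≡ 359^2 = 128881 ≡ 197 (mod 607)
4^128 ≡ 197^2 = 38809 ≡ 568 (mod 607)
4^256 ≡ 568^2 = 322624 ≡ 307 (mod 607)
303 = 256 + 32 + 8 + 4 + 2 + 1 in binary powers of 2.
So 4^303 ≡ 307 · 359 · 587 · 256 · 16 · 4 ≡ 1 (mod 607).
Since 4^d ≡ 1 (mod 607), base 4 does not prove 607 composite.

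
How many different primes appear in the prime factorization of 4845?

4

4845 = 3 · 1615
1615 = 5 · 323
323 = 17 · 19
4845 = 3 · 5 · 17 · 19, which has 4 distinct prime factors.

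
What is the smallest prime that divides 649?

649 is odd.
Digit sum 19, not divisible by 3.
Ends in 9: not divisible by 5.
7: 649 = 7·92 + 5
11: 649 = 11·59

11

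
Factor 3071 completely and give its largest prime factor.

3071 = 37 · 83
83 is prime.
So 3071 = 37 · 83; the largest prime factor is 83.

83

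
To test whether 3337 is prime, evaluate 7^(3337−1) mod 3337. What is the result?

7^1 ≡ 7 (mod 3337)
7^2 ≡ 7^2 = 49 ≡ 49 (mod 3337)
7^4 ≡ 49^2 = 2401 ≡ 2401 (mod 3337)
7^8 ≡ 2401^2 = 5764801 ≡ 1802 (mod 3337)
7^16 ≡ 1802^2 = 3247204 ≡ 303 (mod 3337)
7^32 ≡ 303^2 = 91809 ≡ 1710 (mod 3337)
7^64 ≡ 1710^2 = 2924100 ≡ 888 (mod 3337)
7^128 ≡ 888^2 = 788544 ≡ 1012 (mod 3337)
7^256 ≡ 1012^2 = 1024144 ≡ 3022 (mod 3337)
7^512 ≡ 3022^2 = 9132484 ≡ 2452 (mod 3337)
7^1024 ≡ 2452^2 = 6012304 ≡ 2367 (mod 3337)
7^2048 ≡ 2367^2 = 5602689 ≡ 3203 (mod 3337)
3336 = 2048 + 1024 + 256 + 8 in binary powers of 2.
So 7^3336 ≡ 3203 · 2367 · 3022 · 1802 ≡ 2028 (mod 3337).
Since 2028 ≠ 1, base 7 is a Fermat witness: 3337 is composite.

2028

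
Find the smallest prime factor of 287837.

11

287837 is odd.
Digit sum 35, not divisible by 3.
Ends in 7: not divisible by 5.
7: 287837 = 7·41119 + 4
11: 287837 = 11·26167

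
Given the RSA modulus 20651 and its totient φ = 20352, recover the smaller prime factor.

107

φ(n) = (p−1)(q−1) = n − (p+q) + 1, so p + q = 20651 − 20352 + 1 = 300.
p and q are the roots of t² − 300t + 20651 = 0.
Discriminant: 300² − 4·20651 = 90000 − 82604 = 7396; √7396 = 86.
q = (300 − 86)/2 = 107, p = (300 + 86)/2 = 193.
Check: 107 · 193 = 20651.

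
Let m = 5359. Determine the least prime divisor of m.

23

5359 is odd.
Digit sum 22, not divisible by 3.
Ends in 9: not divisible by 5.
7: 5359 = 7·765 + 4
11: 5359 = 11·487 + 2
13: 5359 = 13·412 + 3
17: 5359 = 17·315 + 4
19: 5359 = 19·282 + 1
23: 5359 = 23·233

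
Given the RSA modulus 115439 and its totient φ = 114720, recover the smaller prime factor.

241

φ(n) = (p−1)(q−1) = n − (p+q) + 1, so p + q = 115439 − 114720 + 1 = 720.
p and q are the roots of t² − 720t + 115439 = 0.
Discriminant: 720² − 4·115439 = 518400 − 461756 = 56644; √56644 = 238.
q = (720 − 238)/2 = 241, p = (720 + 238)/2 = 479.
Check: 241 · 479 = 115439.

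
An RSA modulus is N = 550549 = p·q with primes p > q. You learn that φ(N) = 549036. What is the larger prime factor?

φ(n) = (p−1)(q−1) = n − (p+q) + 1, so p + q = 550549 − 549036 + 1 = 1514.
p and q are the roots of t² − 1514t + 550549 = 0.
Discriminant: 1514² − 4·550549 = 2292196 − 2202196 = 90000; √90000 = 300.
q = (1514 − 300)/2 = 607, p = (1514 + 300)/2 = 907.
Check: 607 · 907 = 550549.

907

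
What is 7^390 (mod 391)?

7^1 ≡ 7 (mod 391)
7^2 ≡ 7^2 = 49 ≡ 49 (mod 391)
7^4 ≡ 49^2 = 2401 ≡ 55 (mod 391)
7^8 ≡ 55^2 = 3025 ≡ 288 (mod 391)
7^16 ≡ 288^2 = 82944 ≡ 52 (mod 391)
7^32 ≡ 52^2 = 2704 ≡ 358 (mod 391)
7^64 ≡ 358^2 = 128164 ≡ 307 (mod 391)
7^128 ≡ 307^2 = 94249 ≡ 18 (mod 391)
7^256 ≡ 18^2 = 324 ≡ 324 (mod 391)
390 = 256 + 128 + 4 + 2 in binary powers of 2.
So 7^390 ≡ 324 · 18 · 55 · 49 ≡ 213 (mod 391).
Since 213 ≠ 1, base 7 is a Fermat witness: 391 is composite.

213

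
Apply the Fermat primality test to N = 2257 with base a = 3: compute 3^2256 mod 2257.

729

3^1 ≡ 3 (mod 2257)
3^2 ≡ 3^2 = 9 ≡ 9 (mod 2257)
3^4 ≡ 9^2 = 81 ≡ 81 (mod 2257)
3^8 ≡ 81^2 = 6561 ≡ 2047 (mod 2257)
3^16 ≡ 2047^2 = 4190209 ≡ 1217 (mod 2257)
3^32 ≡ 1217^2 = 1481089 ≡ 497 (mod 2257)
3^64 ≡ 497^2 = 247009 ≡ 996 (mod 2257)
3^128 ≡ 996^2 = 992016 ≡ 1193 (mod 2257)
3^256 ≡ 1193^2 = 1423249 ≡ 1339 (mod 2257)
3^512 ≡ 1339^2 = 1792921 ≡ 863 (mod 2257)
3^1024 ≡ 863^2 = 744769 ≡ 2216 (mod 2257)
3^2048 ≡ 2216^2 = 4910656 ≡ 1681 (mod 2257)
2256 = 2048 + 128 + 64 + 16 in binary powers of 2.
So 3^2256 ≡ 1681 · 1193 · 996 · 1217 ≡ 729 (mod 2257).
Since 729 ≠ 1, base 3 is a Fermat witness: 2257 is composite.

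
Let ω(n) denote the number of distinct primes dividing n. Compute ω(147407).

147407 = 13 · 11339
11339 = 17 · 667
667 = 23 · 29
147407 = 13 · 17 · 23 · 29, which has 4 distinct prime factors.

4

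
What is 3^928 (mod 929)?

1

3^1 ≡ 3 (mod 929)
3^2 ≡ 3^2 = 9 ≡ 9 (mod 929)
3^4 ≡ 9^2 = 81 ≡ 81 (mod 929)
3^8 ≡ 81^2 = 6561 ≡ 58 (mod 929)
3^16 ≡ 58^2 = 3364 ≡ 577 (mod 929)
3^32 ≡ 577^2 = 332929 ≡ 347 (mod 929)
3^64 ≡ 347^2 = 120409 ≡ 568 (mod 929)
3^128 ≡ 568^2 = 322624 ≡ 261 (mod 929)
3^256 ≡ 261^2 = 68121 ≡ 304 (mod 929)
3^512 ≡ 304^2 = 92416 ≡ 445 (mod 929)
928 = 512 + 256 + 128 + 32 in binary powers of 2.
So 3^928 ≡ 445 · 304 · 261 · 347 ≡ 1 (mod 929).
Since the result is 1, base 3 gives no evidence that 929 is composite.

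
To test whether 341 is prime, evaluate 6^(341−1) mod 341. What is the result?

6^1 ≡ 6 (mod 341)
6^2 ≡ 6^2 = 36 ≡ 36 (mod 341)
6^4 ≡ 36^2 = 1296 ≡ 273 (mod 341)
6^8 ≡ 273^2 = 74529 ≡ 191 (mod 341)
6^16 ≡ 191^2 = 36481 ≡ 335 (mod 341)
6^32 ≡ 335^2 = 112225 ≡ 36 (mod 341)
6^64 ≡ 36^2 = 1296 ≡ 273 (mod 341)
6^128 ≡ 273^2 = 74529 ≡ 191 (mod 341)
6^256 ≡ 191^2 = 36481 ≡ 335 (mod 341)
340 = 256 + 64 + 16 + 4 in binary powers of 2.
So 6^340 ≡ 335 · 273 · 335 · 273 ≡ 56 (mod 341).
Since 56 ≠ 1, base 6 is a Fermat witness: 341 is composite.

56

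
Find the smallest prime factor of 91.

7

91 is odd.
Digit sum 10, not divisible by 3.
Ends in 1: not divisible by 5.
7: 91 = 7·13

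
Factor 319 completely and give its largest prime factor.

319 = 11 · 29
29 is prime.
So 319 = 11 · 29; the largest prime factor is 29.

29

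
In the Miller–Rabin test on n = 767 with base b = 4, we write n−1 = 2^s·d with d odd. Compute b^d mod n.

767 − 1 = 766 = 2^1 · 383, so d = 383.
4^1 ≡ 4 (mod 767)
4^2 ≡ 4^2 = 16 ≡ 16 (mod 767)
4^4 ≡ 16^2 = 256 ≡ 256 (mod 767)
4^8 ≡ 256^2 = 65536 ≡ 341 (mod 767)
4^16 ≡ 341^2 = 116281 ≡ 464 (mod 767)
4^32 ≡ 464^2 = 215296 ≡ 536 (mod 767)
4^64 ≡ 536^2 = 287296 ≡ 438 (mod 767)
4^128 ≡ 438^2 = 191844 ≡ 94 (mod 767)
4^256 ≡ 94^2 = 8836 ≡ 399 (mod 767)
383 = 256 + 64 + 32 + 16 + 8 + 4 + 2 + 1 in binary powers of 2.
So 4^383 ≡ 399 · 438 · 536 · 464 · 341 · 256 · 16 · 4 ≡ 556 (mod 767).
Squaring chain: 556; never reaches −1, so base 4 is a Miller–Rabin witness that 767 is composite.

556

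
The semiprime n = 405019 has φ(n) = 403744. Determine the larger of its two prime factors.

683

φ(n) = (p−1)(q−1) = n − (p+q) + 1, so p + q = 405019 − 403744 + 1 = 1276.
p and q are the roots of t² − 1276t + 405019 = 0.
Discriminant: 1276² − 4·405019 = 1628176 − 1620076 = 8100; √8100 = 90.
q = (1276 − 90)/2 = 593, p = (1276 + 90)/2 = 683.
Check: 593 · 683 = 405019.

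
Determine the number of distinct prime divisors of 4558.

4558 = 2 · 2279
2279 = 43 · 53
4558 = 2 · 43 · 53, which has 3 distinct prime factors.

3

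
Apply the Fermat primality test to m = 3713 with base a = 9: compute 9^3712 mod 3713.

9^1 ≡ 9 (mod 3713)
9^2 ≡ 9^2 = 81 ≡ 81 (mod 3713)
9^4 ≡ 81^2 = 6561 ≡ 2848 (mod 3713)
9^8 ≡ 2848^2 = 8111104 ≡ 1912 (mod 3713)
9^16 ≡ 1912^2 = 3655744 ≡ 2152 (mod 3713)
9^32 ≡ 2152^2 = 4631104 ≡ 993 (mod 3713)
9^64 ≡ 993^2 = 986049 ≡ 2104 (mod 3713)
9^128 ≡ 2104^2 = 4426816 ≡ 920 (mod 3713)
9^256 ≡ 920^2 = 846400 ≡ 3549 (mod 3713)
9^512 ≡ 3549^2 = 12595401 ≡ 905 (mod 3713)
9^1024 ≡ 905^2 = 819025 ≡ 2165 (mod 3713)
9^2048 ≡ 2165^2 = 4687225 ≡ 1419 (mod 3713)
3712 = 2048 + 1024 + 512 + 128 in binary powers of 2.
So 9^3712 ≡ 1419 · 2165 · 905 · 920 ≡ 3390 (mod 3713).
Since 3390 ≠ 1, base 9 is a Fermat witness: 3713 is composite.

3390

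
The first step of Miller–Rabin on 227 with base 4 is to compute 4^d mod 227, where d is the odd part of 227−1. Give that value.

227 − 1 = 226 = 2^1 · 113, so d = 113.
4^1 ≡ 4 (mod 227)
4^2 ≡ 4^2 = 16 ≡ 16 (mod 227)
4^4 ≡ 16^2 = 256 ≡ 29 (mod 227)
4^8 ≡ 29^2 = 841 ≡ 160 (mod 227)
4^16 ≡ 160^2 = 25600 ≡ 176 (mod 227)
4^32 ≡ 176^2 = 30976 ≡ 104 (mod 227)
4^64 ≡ 104^2 = 10816 ≡ 147 (mod 227)
113 = 64 + 32 + 16 + 1 in binary powers of 2.
So 4^113 ≡ 147 · 104 · 176 · 4 ≡ 1 (mod 227).
Since 4^d ≡ 1 (mod 227), base 4 does not prove 227 composite.

1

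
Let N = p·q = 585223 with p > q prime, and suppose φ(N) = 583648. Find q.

φ(n) = (p−1)(q−1) = n − (p+q) + 1, so p + q = 585223 − 583648 + 1 = 1576.
p and q are the roots of t² − 1576t + 585223 = 0.
Discriminant: 1576² − 4·585223 = 2483776 − 2340892 = 142884; √142884 = 378.
q = (1576 − 378)/2 = 599, p = (1576 + 378)/2 = 977.
Check: 599 · 977 = 585223.

599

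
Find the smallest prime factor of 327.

3

327 is odd.
Digit sum 12, divisible by 3.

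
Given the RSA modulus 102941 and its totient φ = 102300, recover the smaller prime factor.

311

φ(n) = (p−1)(q−1) = n − (p+q) + 1, so p + q = 102941 − 102300 + 1 = 642.
p and q are the roots of t² − 642t + 102941 = 0.
Discriminant: 642² − 4·102941 = 412164 − 411764 = 400; √400 = 20.
q = (642 − 20)/2 = 311, p = (642 + 20)/2 = 331.
Check: 311 · 331 = 102941.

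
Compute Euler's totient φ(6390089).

6286896

Factor: 6390089 = 163 · 197 · 199.
φ(6390089) = (163−1) · (197−1) · (199−1) = 162 · 196 · 198 = 6286896.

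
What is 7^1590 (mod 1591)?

7^1 ≡ 7 (mod 1591)
7^2 ≡ 7^2 = 49 ≡ 49 (mod 1591)
7^4 ≡ 49^2 = 2401 ≡ 810 (mod 1591)
7^8 ≡ 810^2 = 656100 ≡ 608 (mod 1591)
7^16 ≡ 608^2 = 369664 ≡ 552 (mod 1591)
7^32 ≡ 552^2 = 304704 ≡ 823 (mod 1591)
7^64 ≡ 823^2 = 677329 ≡ 1154 (mod 1591)
7^128 ≡ 1154^2 = 1331716 ≡ 49 (mod 1591)
7^256 ≡ 49^2 = 2401 ≡ 810 (mod 1591)
7^512 ≡ 810^2 = 656100 ≡ 608 (mod 1591)
7^1024 ≡ 608^2 = 369664 ≡ 552 (mod 1591)
1590 = 1024 + 512 + 32 + 16 + 4 + 2 in binary powers of 2.
So 7^1590 ≡ 552 · 608 · 823 · 552 · 810 · 49 ≡ 1506 (mod 1591).
Since 1506 ≠ 1, base 7 is a Fermat witness: 1591 is composite.

1506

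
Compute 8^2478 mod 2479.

8^1 ≡ 8 (mod 2479)
8^2 ≡ 8^2 = 64 ≡ 64 (mod 2479)
8^4 ≡ 64^2 = 4096 ≡ 1617 (mod 2479)
8^8 ≡ 1617^2 = 2614689 ≡ 1823 (mod 2479)
8^16 ≡ 1823^2 = 3323329 ≡ 1469 (mod 2479)
8^32 ≡ 1469^2 = 2157961 ≡ 1231 (mod 2479)
8^64 ≡ 1231^2 = 1515361 ≡ 692 (mod 2479)
8^128 ≡ 692^2 = 478864 ≡ 417 (mod 2479)
8^256 ≡ 417^2 = 173889 ≡ 359 (mod 2479)
8^512 ≡ 359^2 = 128881 ≡ 2452 (mod 2479)
8^1024 ≡ 2452^2 = 6012304 ≡ 729 (mod 2479)
8^2048 ≡ 729^2 = 531441 ≡ 935 (mod 2479)
2478 = 2048 + 256 + 128 + 32 + 8 + 4 + 2 in binary powers of 2.
So 8^2478 ≡ 935 · 359 · 417 · 1231 · 1823 · 1617 · 64 ≡ 2034 (mod 2479).
Since 2034 ≠ 1, base 8 is a Fermat witness: 2479 is composite.

2034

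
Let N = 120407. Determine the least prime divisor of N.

7

120407 is odd.
Digit sum 14, not divisible by 3.
Ends in 7: not divisible by 5.
7: 120407 = 7·17201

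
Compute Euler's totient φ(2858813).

Factor: 2858813 = 131 · 139 · 157.
φ(2858813) = (131−1) · (139−1) · (157−1) = 130 · 138 · 156 = 2798640.

2798640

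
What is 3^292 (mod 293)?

3^1 ≡ 3 (mod 293)
3^2 ≡ 3^2 = 9 ≡ 9 (mod 293)
3^4 ≡ 9^2 = 81 ≡ 81 (mod 293)
3^8 ≡ 81^2 = 6561 ≡ 115 (mod 293)
3^16 ≡ 115^2 = 13225 ≡ 40 (mod 293)
3^32 ≡ 40^2 = 1600 ≡ 135 (mod 293)
3^64 ≡ 135^2 = 18225 ≡ 59 (mod 293)
3^128 ≡ 59^2 = 3481 ≡ 258 (mod 293)
3^256 ≡ 258^2 = 66564 ≡ 53 (mod 293)
292 = 256 + 32 + 4 in binary powers of 2.
So 3^292 ≡ 53 · 135 · 81 ≡ 1 (mod 293).
Since the result is 1, base 3 gives no evidence that 293 is composite.

1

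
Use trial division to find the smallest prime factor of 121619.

121619 is odd.
Digit sum 20, not divisible by 3.
Ends in 9: not divisible by 5.
7: 121619 = 7·17374 + 1
11: 121619 = 11·11056 + 3
13: 121619 = 13·9355 + 4
17: 121619 = 17·7154 + 1
19: 121619 = 19·6401

19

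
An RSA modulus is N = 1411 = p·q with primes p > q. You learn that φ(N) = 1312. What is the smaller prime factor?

17

φ(n) = (p−1)(q−1) = n − (p+q) + 1, so p + q = 1411 − 1312 + 1 = 100.
p and q are the roots of t² − 100t + 1411 = 0.
Discriminant: 100² − 4·1411 = 10000 − 5644 = 4356; √4356 = 66.
q = (100 − 66)/2 = 17, p = (100 + 66)/2 = 83.
Check: 17 · 83 = 1411.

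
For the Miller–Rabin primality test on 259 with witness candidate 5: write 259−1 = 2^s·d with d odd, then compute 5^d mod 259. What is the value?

259 − 1 = 258 = 2^1 · 129, so d = 129.
5^1 ≡ 5 (mod 259)
5^2 ≡ 5^2 = 25 ≡ 25 (mod 259)
5^4 ≡ 25^2 = 625 ≡ 107 (mod 259)
5^8 ≡ 107^2 = 11449 ≡ 53 (mod 259)
5^16 ≡ 53^2 = 2809 ≡ 219 (mod 259)
5^32 ≡ 219^2 = 47961 ≡ 46 (mod 259)
5^64 ≡ 46^2 = 2116 ≡ 44 (mod 259)
5^128 ≡ 44^2 = 1936 ≡ 123 (mod 259)
129 = 128 + 1 in binary powers of 2.
So 5^129 ≡ 123 · 5 ≡ 97 (mod 259).
Squaring chain: 97; never reaches −1, so base 5 is a Miller–Rabin witness that 259 is composite.

97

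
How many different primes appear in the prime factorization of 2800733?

5

2800733 = 13 · 215441
215441 = 17 · 12673
12673 = 19 · 667
667 = 23 · 29
2800733 = 13 · 17 · 19 · 23 · 29, which has 5 distinct prime factors.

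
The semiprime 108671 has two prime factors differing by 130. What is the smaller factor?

Since p = q + 130, we have 108671 = q(q + 130), so q² + 130q − 108671 = 0.
Discriminant: 130² + 4·108671 = 16900 + 434684 = 451584; √451584 = 672.
q = (−130 + 672)/2 = 271, and p = q + 130 = 401.
Check: 271 · 401 = 108671.

271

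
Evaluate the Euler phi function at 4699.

4536

Factor: 4699 = 37 · 127.
φ(4699) = (37−1) · (127−1) = 36 · 126 = 4536.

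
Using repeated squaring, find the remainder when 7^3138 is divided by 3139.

7^1 ≡ 7 (mod 3139)
7^2 ≡ 7^2 = 49 ≡ 49 (mod 3139)
7^4 ≡ 49^2 = 2401 ≡ 2401 (mod 3139)
7^8 ≡ 2401^2 = 5764801 ≡ 1597 (mod 3139)
7^16 ≡ 1597^2 = 2550409 ≡ 1541 (mod 3139)
7^32 ≡ 1541^2 = 2374681 ≡ 1597 (mod 3139)
7^64 ≡ 1597^2 = 2550409 ≡ 1541 (mod 3139)
7^128 ≡ 1541^2 = 2374681 ≡ 1597 (mod 3139)
7^256 ≡ 1597^2 = 2550409 ≡ 1541 (mod 3139)
7^512 ≡ 1541^2 = 2374681 ≡ 1597 (mod 3139)
7^1024 ≡ 1597^2 = 2550409 ≡ 1541 (mod 3139)
7^2048 ≡ 1541^2 = 2374681 ≡ 1597 (mod 3139)
3138 = 2048 + 1024 + 64 + 2 in binary powers of 2.
So 7^3138 ≡ 1597 · 1541 · 1541 · 49 ≡ 173 (mod 3139).
Since 173 ≠ 1, base 7 is a Fermat witness: 3139 is composite.

173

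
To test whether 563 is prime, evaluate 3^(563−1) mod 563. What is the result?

1

3^1 ≡ 3 (mod 563)
3^2 ≡ 3^2 = 9 ≡ 9 (mod 563)
3^4 ≡ 9^2 = 81 ≡ 81 (mod 563)
3^8 ≡ 81^2 = 6561 ≡ 368 (mod 563)
3^16 ≡ 368^2 = 135424 ≡ 304 (mod 563)
3^32 ≡ 304^2 = 92416 ≡ 84 (mod 563)
3^64 ≡ 84^2 = 7056 ≡ 300 (mod 563)
3^128 ≡ 300^2 = 90000 ≡ 483 (mod 563)
3^256 ≡ 483^2 = 233289 ≡ 207 (mod 563)
3^512 ≡ 207^2 = 42849 ≡ 61 (mod 563)
562 = 512 + 32 + 16 + 2 in binary powers of 2.
So 3^562 ≡ 61 · 84 · 304 · 9 ≡ 1 (mod 563).
Since the result is 1, base 3 gives no evidence that 563 is composite.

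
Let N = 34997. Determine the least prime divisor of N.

34997 is odd.
Digit sum 32, not divisible by 3.
Ends in 7: not divisible by 5.
7: 34997 = 7·4999 + 4
11: 34997 = 11·3181 + 6
13: 34997 = 13·2692 + 1
17: 34997 = 17·2058 + 11
19: 34997 = 19·1841 + 18
23: 34997 = 23·1521 + 14
29: 34997 = 29·1206 + 23
31: 34997 = 31·1128 + 29
37: 34997 = 37·945 + 32
41: 34997 = 41·853 + 24
43: 34997 = 43·813 + 38
47: 34997 = 47·744 + 29
53: 34997 = 53·660 + 17
59: 34997 = 59·593 + 10
61: 34997 = 61·573 + 44
67: 34997 = 67·522 + 23
71: 34997 = 71·492 + 65
73: 34997 = 73·479 + 30
79: 34997 = 79·443

79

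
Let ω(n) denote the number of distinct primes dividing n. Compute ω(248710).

6

248710 = 2 · 124355
124355 = 5 · 24871
24871 = 7 · 3553
3553 = 11 · 323
323 = 17 · 19
248710 = 2 · 5 · 7 · 11 · 17 · 19, which has 6 distinct prime factors.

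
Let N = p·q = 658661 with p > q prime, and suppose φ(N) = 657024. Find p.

φ(n) = (p−1)(q−1) = n − (p+q) + 1, so p + q = 658661 − 657024 + 1 = 1638.
p and q are the roots of t² − 1638t + 658661 = 0.
Discriminant: 1638² − 4·658661 = 2683044 − 2634644 = 48400; √48400 = 220.
q = (1638 − 220)/2 = 709, p = (1638 + 220)/2 = 929.
Check: 709 · 929 = 658661.

929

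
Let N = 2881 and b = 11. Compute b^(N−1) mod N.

11^1 ≡ 11 (mod 2881)
11^2 ≡ 11^2 = 121 ≡ 121 (mod 2881)
11^4 ≡ 121^2 = 14641 ≡ 236 (mod 2881)
11^8 ≡ 236^2 = 55696 ≡ 957 (mod 2881)
11^16 ≡ 957^2 = 915849 ≡ 2572 (mod 2881)
11^32 ≡ 2572^2 = 6615184 ≡ 408 (mod 2881)
11^64 ≡ 408^2 = 166464 ≡ 2247 (mod 2881)
11^128 ≡ 2247^2 = 5049009 ≡ 1497 (mod 2881)
11^256 ≡ 1497^2 = 2241009 ≡ 2472 (mod 2881)
11^512 ≡ 2472^2 = 6110784 ≡ 183 (mod 2881)
11^1024 ≡ 183^2 = 33489 ≡ 1798 (mod 2881)
11^2048 ≡ 1798^2 = 3232804 ≡ 322 (mod 2881)
2880 = 2048 + 512 + 256 + 64 in binary powers of 2.
So 11^2880 ≡ 322 · 183 · 2472 · 2247 ≡ 729 (mod 2881).
Since 729 ≠ 1, base 11 is a Fermat witness: 2881 is composite.

729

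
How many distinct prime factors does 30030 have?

30030 = 2 · 15015
15015 = 3 · 5005
5005 = 5 · 1001
1001 = 7 · 143
143 = 11 · 13
30030 = 2 · 3 · 5 · 7 · 11 · 13, which has 6 distinct prime factors.

6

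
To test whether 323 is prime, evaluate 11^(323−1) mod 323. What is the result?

11^1 ≡ 11 (mod 323)
11^2 ≡ 11^2 = 121 ≡ 121 (mod 323)
11^4 ≡ 121^2 = 14641 ≡ 106 (mod 323)
11^8 ≡ 106^2 = 11236 ≡ 254 (mod 323)
11^16 ≡ 254^2 = 64516 ≡ 239 (mod 323)
11^32 ≡ 239^2 = 57121 ≡ 273 (mod 323)
11^64 ≡ 273^2 = 74529 ≡ 239 (mod 323)
11^128 ≡ 239^2 = 57121 ≡ 273 (mod 323)
11^256 ≡ 273^2 = 74529 ≡ 239 (mod 323)
322 = 256 + 64 + 2 in binary powers of 2.
So 11^322 ≡ 239 · 239 · 121 ≡ 87 (mod 323).
Since 87 ≠ 1, base 11 is a Fermat witness: 323 is composite.

87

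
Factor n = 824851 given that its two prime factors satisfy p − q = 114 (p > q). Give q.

Since p = q + 114, we have 824851 = q(q + 114), so q² + 114q − 824851 = 0.
Discriminant: 114² + 4·824851 = 12996 + 3299404 = 3312400; √3312400 = 1820.
q = (−114 + 1820)/2 = 853, and p = q + 114 = 967.
Check: 853 · 967 = 824851.

853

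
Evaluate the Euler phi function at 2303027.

2245320

Factor: 2303027 = 71 · 163 · 199.
φ(2303027) = (71−1) · (163−1) · (199−1) = 70 · 162 · 198 = 2245320.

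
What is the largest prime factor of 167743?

83

167743 = 43 · 3901
3901 = 47 · 83
83 is prime.
So 167743 = 43 · 47 · 83; the largest prime factor is 83.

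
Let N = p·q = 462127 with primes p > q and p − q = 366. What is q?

Since p = q + 366, we have 462127 = q(q + 366), so q² + 366q − 462127 = 0.
Discriminant: 366² + 4·462127 = 133956 + 1848508 = 1982464; √1982464 = 1408.
q = (−366 + 1408)/2 = 521, and p = q + 366 = 887.
Check: 521 · 887 = 462127.

521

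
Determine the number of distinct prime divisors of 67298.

67298 = 2 · 33649
33649 = 7 · 4807
4807 = 11 · 437
437 = 19 · 23
67298 = 2 · 7 · 11 · 19 · 23, which has 5 distinct prime factors.

5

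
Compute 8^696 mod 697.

8^1 ≡ 8 (mod 697)
8^2 ≡ 8^2 = 64 ≡ 64 (mod 697)
8^4 ≡ 64^2 = 4096 ≡ 611 (mod 697)
8^8 ≡ 611^2 = 373321 ≡ 426 (mod 697)
8^16 ≡ 426^2 = 181476 ≡ 256 (mod 697)
8^32 ≡ 256^2 = 65536 ≡ 18 (mod 697)
8^64 ≡ 18^2 = 324 ≡ 324 (mod 697)
8^128 ≡ 324^2 = 104976 ≡ 426 (mod 697)
8^256 ≡ 426^2 = 181476 ≡ 256 (mod 697)
8^512 ≡ 256^2 = 65536 ≡ 18 (mod 697)
696 = 512 + 128 + 32 + 16 + 8 in binary powers of 2.
So 8^696 ≡ 18 · 426 · 18 · 256 · 426 ≡ 256 (mod 697).
Since 256 ≠ 1, base 8 is a Fermat witness: 697 is composite.

256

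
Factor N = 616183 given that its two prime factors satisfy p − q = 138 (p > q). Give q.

Since p = q + 138, we have 616183 = q(q + 138), so q² + 138q − 616183 = 0.
Discriminant: 138² + 4·616183 = 19044 + 2464732 = 2483776; √2483776 = 1576.
q = (−138 + 1576)/2 = 719, and p = q + 138 = 857.
Check: 719 · 857 = 616183.

719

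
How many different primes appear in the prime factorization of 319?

319 = 11 · 29
319 = 11 · 29, which has 2 distinct prime factors.

2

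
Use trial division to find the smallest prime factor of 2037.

2037 is odd.
Digit sum 12, divisible by 3.

3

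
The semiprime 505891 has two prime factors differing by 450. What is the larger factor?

971

Since p = q + 450, we have 505891 = q(q + 450), so q² + 450q − 505891 = 0.
Discriminant: 450² + 4·505891 = 202500 + 2023564 = 2226064; √2226064 = 1492.
q = (−450 + 1492)/2 = 521, and p = q + 450 = 971.
Check: 521 · 971 = 505891.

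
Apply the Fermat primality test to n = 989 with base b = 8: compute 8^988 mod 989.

8^1 ≡ 8 (mod 989)
8^2 ≡ 8^2 = 64 ≡ 64 (mod 989)
8^4 ≡ 64^2 = 4096 ≡ 140 (mod 989)
8^8 ≡ 140^2 = 19600 ≡ 809 (mod 989)
8^16 ≡ 809^2 = 654481 ≡ 752 (mod 989)
8^32 ≡ 752^2 = 565504 ≡ 785 (mod 989)
8^64 ≡ 785^2 = 616225 ≡ 78 (mod 989)
8^128 ≡ 78^2 = 6084 ≡ 150 (mod 989)
8^256 ≡ 150^2 = 22500 ≡ 742 (mod 989)
8^512 ≡ 742^2 = 550564 ≡ 680 (mod 989)
988 = 512 + 256 + 128 + 64 + 16 + 8 + 4 in binary powers of 2.
So 8^988 ≡ 680 · 742 · 150 · 78 · 752 · 809 · 140 ≡ 78 (mod 989).
Since 78 ≠ 1, base 8 is a Fermat witness: 989 is composite.

78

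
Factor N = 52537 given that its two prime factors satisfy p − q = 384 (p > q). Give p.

491

Since p = q + 384, we have 52537 = q(q + 384), so q² + 384q − 52537 = 0.
Discriminant: 384² + 4·52537 = 147456 + 210148 = 357604; √357604 = 598.
q = (−384 + 598)/2 = 107, and p = q + 384 = 491.
Check: 107 · 491 = 52537.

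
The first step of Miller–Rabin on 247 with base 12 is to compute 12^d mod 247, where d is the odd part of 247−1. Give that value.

247 − 1 = 246 = 2^1 · 123, so d = 123.
12^1 ≡ 12 (mod 247)
12^2 ≡ 12^2 = 144 ≡ 144 (mod 247)
12^4 ≡ 144^2 = 20736 ≡ 235 (mod 247)
12^8 ≡ 235^2 = 55225 ≡ 144 (mod 247)
12^16 ≡ 144^2 = 20736 ≡ 235 (mod 247)
12^32 ≡ 235^2 = 55225 ≡ 144 (mod 247)
12^64 ≡ 144^2 = 20736 ≡ 235 (mod 247)
123 = 64 + 32 + 16 + 8 + 2 + 1 in binary powers of 2.
So 12^123 ≡ 235 · 144 · 235 · 144 · 144 · 12 ≡ 246 (mod 247).
Since 12^d ≡ 246 (mod 247), base 12 does not prove 247 composite.

246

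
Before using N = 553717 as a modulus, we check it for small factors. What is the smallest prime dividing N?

553717 is odd.
Digit sum 28, not divisible by 3.
Ends in 7: not divisible by 5.
7: 553717 = 7·79102 + 3
11: 553717 = 11·50337 + 10
13: 553717 = 13·42593 + 8
17: 553717 = 17·32571 + 10
19: 553717 = 19·29143

19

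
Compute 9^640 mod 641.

1

9^1 ≡ 9 (mod 641)
9^2 ≡ 9^2 = 81 ≡ 81 (mod 641)
9^4 ≡ 81^2 = 6561 ≡ 151 (mod 641)
9^8 ≡ 151^2 = 22801 ≡ 366 (mod 641)
9^16 ≡ 366^2 = 133956 ≡ 628 (mod 641)
9^32 ≡ 628^2 = 394384 ≡ 169 (mod 641)
9^64 ≡ 169^2 = 28561 ≡ 357 (mod 641)
9^128 ≡ 357^2 = 127449 ≡ 531 (mod 641)
9^256 ≡ 531^2 = 281961 ≡ 562 (mod 641)
9^512 ≡ 562^2 = 315844 ≡ 472 (mod 641)
640 = 512 + 128 in binary powers of 2.
So 9^640 ≡ 472 · 531 ≡ 1 (mod 641).
Since the result is 1, base 9 gives no evidence that 641 is composite.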